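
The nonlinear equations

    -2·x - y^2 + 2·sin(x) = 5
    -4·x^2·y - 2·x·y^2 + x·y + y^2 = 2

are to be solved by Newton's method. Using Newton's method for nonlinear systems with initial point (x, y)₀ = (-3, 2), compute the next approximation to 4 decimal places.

(-2.1883, 0.3718)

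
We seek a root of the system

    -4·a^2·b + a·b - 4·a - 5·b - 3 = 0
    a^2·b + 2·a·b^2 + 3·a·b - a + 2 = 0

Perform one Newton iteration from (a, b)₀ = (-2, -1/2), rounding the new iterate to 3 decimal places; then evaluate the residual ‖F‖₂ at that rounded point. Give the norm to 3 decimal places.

80.450

At (-2, -1/2): F = (16.500, 4.000).
Jacobian J = [[-8·a·b + b - 4, -4·a^2 + a - 5], [2·a·b + 2·b^2 + 3·b - 1, a^2 + 4·a·b + 3·a]].
At the point, J = [[-12.500, -23.000], [0.000, 2.000]] (det J = -25.000).
Solving J·Δ = −F gives Δ = (5.000, -2.000).
Then the next iterate is (a, b)₁ = (3.000, -2.500).
Re-evaluating at (3.000, -2.500): F = (80.000, -8.500), so ‖F‖₂ = 80.450.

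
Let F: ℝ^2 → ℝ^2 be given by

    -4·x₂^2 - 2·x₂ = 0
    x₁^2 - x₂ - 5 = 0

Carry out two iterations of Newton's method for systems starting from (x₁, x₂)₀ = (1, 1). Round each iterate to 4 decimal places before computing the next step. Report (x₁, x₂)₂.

At (1, 1): F = (-6.0000, -5.0000).
Jacobian J = [[0, -8·x₂ - 2], [2·x₁, -1]].
At the point, J = [[0.0000, -10.0000], [2.0000, -1.0000]] (det J = 20.0000).
Solving J·Δ = −F gives Δ = (2.2000, -0.6000).
Then the next iterate is (x₁, x₂)₁ = (3.2000, 0.4000).
Round to (3.2000, 0.4000) and repeat: F = (-1.4400, 4.8400), J = [[0.0000, -5.2000], [6.4000, -1.0000]].
Δ = (-0.7995, -0.2769), so (x₁, x₂)₂ = (2.4005, 0.1231).

(2.4005, 0.1231)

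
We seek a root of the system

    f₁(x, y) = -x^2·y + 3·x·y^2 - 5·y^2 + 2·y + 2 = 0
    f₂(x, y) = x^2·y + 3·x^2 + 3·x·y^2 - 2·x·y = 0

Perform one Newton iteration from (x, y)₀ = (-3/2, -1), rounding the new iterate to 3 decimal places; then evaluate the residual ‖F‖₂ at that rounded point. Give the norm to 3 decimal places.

At (-3/2, -1): F = (-7.250, -3.000).
Jacobian J = [[-2·x·y + 3·y^2, -x^2 + 6·x·y - 10·y + 2], [2·x·y + 6·x + 3·y^2 - 2·y, x^2 + 6·x·y - 2·x]].
At the point, J = [[0.000, 18.750], [-1.000, 14.250]] (det J = 18.750).
Solving J·Δ = −F gives Δ = (2.510, 0.387).
Then the next iterate is (x, y)₁ = (1.010, -0.613).
Re-evaluating at (1.010, -0.613): F = (0.65906, 4.81182), so ‖F‖₂ = 4.857.

4.857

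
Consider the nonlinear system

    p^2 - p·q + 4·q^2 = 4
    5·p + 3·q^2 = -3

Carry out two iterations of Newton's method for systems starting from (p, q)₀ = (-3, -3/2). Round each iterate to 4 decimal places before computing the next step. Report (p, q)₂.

(-1.1722, -1.0010)

At (-3, -3/2): F = (9.5000, -5.2500).
Jacobian J = [[2·p - q, -p + 8·q], [5, 6·q]].
At the point, J = [[-4.5000, -9.0000], [5.0000, -9.0000]] (det J = 85.5000).
Solving J·Δ = −F gives Δ = (1.5526, 0.2792).
Then the next iterate is (p, q)₁ = (-1.4474, -1.2208).
Round to (-1.4474, -1.2208) and repeat: F = (2.289391, 0.234058), J = [[-1.6740, -8.3190], [5.0000, -7.3248]].
Δ = (0.2752, 0.2198), so (p, q)₂ = (-1.1722, -1.0010).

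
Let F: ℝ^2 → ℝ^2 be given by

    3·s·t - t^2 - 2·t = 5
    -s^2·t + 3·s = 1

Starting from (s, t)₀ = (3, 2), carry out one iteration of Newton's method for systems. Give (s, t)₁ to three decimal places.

(2.444, 1.444)

At (3, 2): F = (5.000, -10.000).
Jacobian J = [[3·t, 3·s - 2·t - 2], [-2·s·t + 3, -s^2]].
At the point, J = [[6.000, 3.000], [-9.000, -9.000]] (det J = -27.000).
Solving J·Δ = −F gives Δ = (-0.556, -0.556).
Then the next iterate is (s, t)₁ = (2.444, 1.444).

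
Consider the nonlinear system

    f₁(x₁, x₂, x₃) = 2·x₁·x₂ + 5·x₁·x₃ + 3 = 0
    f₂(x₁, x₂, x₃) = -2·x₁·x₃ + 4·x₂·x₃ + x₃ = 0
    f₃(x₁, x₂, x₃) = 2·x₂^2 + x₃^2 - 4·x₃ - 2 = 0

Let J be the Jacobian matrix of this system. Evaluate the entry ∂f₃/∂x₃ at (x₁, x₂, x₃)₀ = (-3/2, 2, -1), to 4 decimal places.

∂f₃/∂x₃ = 2·x₃ - 4.
At (-3/2, 2, -1) this is -6.0000.

-6.0000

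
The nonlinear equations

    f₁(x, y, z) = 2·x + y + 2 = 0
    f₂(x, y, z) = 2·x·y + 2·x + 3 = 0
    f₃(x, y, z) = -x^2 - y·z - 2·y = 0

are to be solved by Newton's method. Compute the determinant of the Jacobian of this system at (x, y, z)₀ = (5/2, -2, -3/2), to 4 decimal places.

24.0000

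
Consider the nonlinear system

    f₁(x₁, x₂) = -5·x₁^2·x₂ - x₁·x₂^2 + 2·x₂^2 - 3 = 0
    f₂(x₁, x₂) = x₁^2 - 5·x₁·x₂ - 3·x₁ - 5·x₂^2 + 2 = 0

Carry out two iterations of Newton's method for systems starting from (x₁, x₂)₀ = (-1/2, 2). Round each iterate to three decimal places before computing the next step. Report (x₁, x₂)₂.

(-1.127, 1.818)

At (-1/2, 2): F = (4.500, -11.250).
Jacobian J = [[-10·x₁·x₂ - x₂^2, -5·x₁^2 - 2·x₁·x₂ + 4·x₂], [2·x₁ - 5·x₂ - 3, -5·x₁ - 10·x₂]].
At the point, J = [[6.000, 8.750], [-14.000, -17.500]] (det J = 17.500).
Solving J·Δ = −F gives Δ = (-1.125, 0.257).
Then the next iterate is (x₁, x₂)₁ = (-1.625, 2.257).
Round to (-1.625, 2.257) and repeat: F = (-14.33353, 2.38350), J = [[31.58220, 3.16013], [-17.535, -14.445]].
Δ = (0.498, -0.439), so (x₁, x₂)₂ = (-1.127, 1.818).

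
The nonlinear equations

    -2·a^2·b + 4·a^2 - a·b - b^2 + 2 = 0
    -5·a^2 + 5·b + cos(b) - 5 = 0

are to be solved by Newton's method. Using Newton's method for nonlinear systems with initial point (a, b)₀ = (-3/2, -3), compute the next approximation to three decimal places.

At (-3/2, -3): F = (11.000, -32.23999).
Jacobian J = [[-4·a·b + 8·a - b, -2·a^2 - a - 2·b], [-10·a, -sin(b) + 5]].
At the point, J = [[-27.000, 3.000], [15.000, 5.14112]] (det J = -183.81024).
Solving J·Δ = −F gives Δ = (0.834, 3.838).
Then the next iterate is (a, b)₁ = (-0.666, 0.838).

(-0.666, 0.838)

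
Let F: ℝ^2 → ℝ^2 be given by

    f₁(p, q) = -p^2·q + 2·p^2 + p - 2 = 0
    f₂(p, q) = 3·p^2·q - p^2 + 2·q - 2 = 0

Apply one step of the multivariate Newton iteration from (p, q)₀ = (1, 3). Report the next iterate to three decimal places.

(0.818, 1.182)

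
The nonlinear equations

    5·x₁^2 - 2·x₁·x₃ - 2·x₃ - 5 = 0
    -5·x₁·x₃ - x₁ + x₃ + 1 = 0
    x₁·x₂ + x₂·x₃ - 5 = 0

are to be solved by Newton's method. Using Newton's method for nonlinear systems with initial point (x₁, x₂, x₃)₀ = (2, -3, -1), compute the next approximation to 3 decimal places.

At (2, -3, -1): F = (21.000, 8.000, -8.000).
Jacobian J = [[10·x₁ - 2·x₃, 0, -2·x₁ - 2], [-5·x₃ - 1, 0, -5·x₁ + 1], [x₂, x₁ + x₃, x₂]].
At the point, J = [[22.000, 0.000, -6.000], [4.000, 0.000, -9.000], [-3.000, 1.000, -3.000]] (det J = 174.000).
Solving J·Δ = −F gives Δ = (-0.810, 7.155, 0.529).
Then the next iterate is (x₁, x₂, x₃)₁ = (1.190, 4.155, -0.471).

(1.190, 4.155, -0.471)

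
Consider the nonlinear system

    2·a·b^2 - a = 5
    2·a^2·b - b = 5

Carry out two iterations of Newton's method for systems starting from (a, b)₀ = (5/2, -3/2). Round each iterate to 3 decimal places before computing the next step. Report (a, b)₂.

(-0.219, -2.606)

At (5/2, -3/2): F = (3.750, -22.250).
Jacobian J = [[2·b^2 - 1, 4·a·b], [4·a·b, 2·a^2 - 1]].
At the point, J = [[3.500, -15.000], [-15.000, 11.500]] (det J = -184.750).
Solving J·Δ = −F gives Δ = (-1.573, -0.117).
Then the next iterate is (a, b)₁ = (0.927, -1.617).
Round to (0.927, -1.617) and repeat: F = (-1.07937, -6.16207), J = [[4.22938, -5.99584], [-5.99584, 0.71866]].
Δ = (-1.146, -0.989), so (a, b)₂ = (-0.219, -2.606).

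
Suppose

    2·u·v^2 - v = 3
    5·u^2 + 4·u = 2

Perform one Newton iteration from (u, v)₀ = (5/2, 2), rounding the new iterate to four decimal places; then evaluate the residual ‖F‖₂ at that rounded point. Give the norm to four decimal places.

9.4919

At (5/2, 2): F = (15.0000, 39.2500).
Jacobian J = [[2·v^2, 4·u·v - 1], [10·u + 4, 0]].
At the point, J = [[8.0000, 19.0000], [29.0000, 0.0000]] (det J = -551.0000).
Solving J·Δ = −F gives Δ = (-1.3534, -0.2196).
Then the next iterate is (u, v)₁ = (1.1466, 1.7804).
Re-evaluating at (1.1466, 1.7804): F = (2.488641, 9.159858), so ‖F‖₂ = 9.4919.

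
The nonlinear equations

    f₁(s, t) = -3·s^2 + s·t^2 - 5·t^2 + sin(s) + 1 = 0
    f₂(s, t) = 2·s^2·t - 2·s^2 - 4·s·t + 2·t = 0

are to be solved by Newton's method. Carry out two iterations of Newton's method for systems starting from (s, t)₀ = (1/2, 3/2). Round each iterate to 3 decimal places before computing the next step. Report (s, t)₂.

(0.430, 0.517)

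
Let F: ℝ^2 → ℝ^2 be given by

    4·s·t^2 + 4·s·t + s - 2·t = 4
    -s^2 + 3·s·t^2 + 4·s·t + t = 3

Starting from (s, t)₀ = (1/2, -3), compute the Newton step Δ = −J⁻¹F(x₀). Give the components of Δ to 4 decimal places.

At (1/2, -3): F = (14.5000, 1.2500).
Jacobian J = [[4·t^2 + 4·t + 1, 8·s·t + 4·s - 2], [-2·s + 3·t^2 + 4·t, 6·s·t + 4·s + 1]].
At the point, J = [[25.0000, -12.0000], [14.0000, -6.0000]] (det J = 18.0000).
Solving J·Δ = −F gives Δ = (4.0000, 9.5417).

(4.0000, 9.5417)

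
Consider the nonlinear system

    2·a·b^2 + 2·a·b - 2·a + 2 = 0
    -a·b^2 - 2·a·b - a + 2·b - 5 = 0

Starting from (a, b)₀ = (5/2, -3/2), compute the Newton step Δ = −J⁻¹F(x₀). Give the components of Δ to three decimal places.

(-17.447, 0.947)

At (5/2, -3/2): F = (0.750, -8.625).
Jacobian J = [[2·b^2 + 2·b - 2, 4·a·b + 2·a], [-b^2 - 2·b - 1, -2·a·b - 2·a + 2]].
At the point, J = [[-0.500, -10.000], [-0.250, 4.500]] (det J = -4.750).
Solving J·Δ = −F gives Δ = (-17.447, 0.947).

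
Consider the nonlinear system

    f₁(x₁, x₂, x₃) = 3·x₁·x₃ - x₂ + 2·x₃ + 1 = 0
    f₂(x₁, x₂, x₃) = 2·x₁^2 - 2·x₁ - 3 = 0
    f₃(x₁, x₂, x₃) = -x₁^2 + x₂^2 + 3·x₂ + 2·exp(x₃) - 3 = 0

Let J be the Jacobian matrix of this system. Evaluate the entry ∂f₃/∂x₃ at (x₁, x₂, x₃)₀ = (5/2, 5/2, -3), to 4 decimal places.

∂f₃/∂x₃ = 2·exp(x₃).
At (5/2, 5/2, -3) this is 0.0996.

0.0996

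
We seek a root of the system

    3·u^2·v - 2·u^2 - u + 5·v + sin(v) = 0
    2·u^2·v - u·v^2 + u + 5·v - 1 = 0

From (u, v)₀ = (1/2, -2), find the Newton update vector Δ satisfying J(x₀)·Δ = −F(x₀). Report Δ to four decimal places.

(-0.9469, 0.9162)

At (1/2, -2): F = (-13.409297, -13.5000).
Jacobian J = [[6·u·v - 4·u - 1, 3·u^2 + cos(v) + 5], [4·u·v - v^2 + 1, 2·u^2 - 2·u·v + 5]].
At the point, J = [[-9.0000, 5.333853], [-7.0000, 7.5000]] (det J = -30.163028).
Solving J·Δ = −F gives Δ = (-0.9469, 0.9162).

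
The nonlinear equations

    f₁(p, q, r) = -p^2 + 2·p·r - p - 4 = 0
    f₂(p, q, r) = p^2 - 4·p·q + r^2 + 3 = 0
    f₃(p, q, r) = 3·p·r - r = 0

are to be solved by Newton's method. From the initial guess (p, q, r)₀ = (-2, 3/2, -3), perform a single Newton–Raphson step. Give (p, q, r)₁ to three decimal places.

(0.800, 1.050, -3.600)

At (-2, 3/2, -3): F = (6.000, 28.000, 21.000).
Jacobian J = [[-2·p + 2·r - 1, 0, 2·p], [2·p - 4·q, -4·p, 2·r], [3·r, 0, 3·p - 1]].
At the point, J = [[-3.000, 0.000, -4.000], [-10.000, 8.000, -6.000], [-9.000, 0.000, -7.000]] (det J = -120.000).
Solving J·Δ = −F gives Δ = (2.800, -0.450, -0.600).
Then the next iterate is (p, q, r)₁ = (0.800, 1.050, -3.600).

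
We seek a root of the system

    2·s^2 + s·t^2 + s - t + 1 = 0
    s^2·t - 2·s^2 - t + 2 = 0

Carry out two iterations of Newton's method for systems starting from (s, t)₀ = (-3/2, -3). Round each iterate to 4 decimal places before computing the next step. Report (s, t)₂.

At (-3/2, -3): F = (-6.5000, -6.2500).
Jacobian J = [[4·s + t^2 + 1, 2·s·t - 1], [2·s·t - 4·s, s^2 - 1]].
At the point, J = [[4.0000, 8.0000], [15.0000, 1.2500]] (det J = -115.0000).
Solving J·Δ = −F gives Δ = (0.3641, 0.6304).
Then the next iterate is (s, t)₁ = (-1.1359, -2.3696).
Round to (-1.1359, -2.3696) and repeat: F = (-1.563846, -1.268359), J = [[2.071404, 4.383257], [9.926857, 0.290269]].
Δ = (0.1190, 0.3005), so (s, t)₂ = (-1.0169, -2.0691).

(-1.0169, -2.0691)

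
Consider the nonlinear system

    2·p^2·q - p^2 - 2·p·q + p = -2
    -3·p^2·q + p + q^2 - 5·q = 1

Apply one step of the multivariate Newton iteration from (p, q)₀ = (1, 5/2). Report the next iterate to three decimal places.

At (1, 5/2): F = (2.000, -13.750).
Jacobian J = [[4·p·q - 2·p - 2·q + 1, 2·p^2 - 2·p], [-6·p·q + 1, -3·p^2 + 2·q - 5]].
At the point, J = [[4.000, 0.000], [-14.000, -3.000]] (det J = -12.000).
Solving J·Δ = −F gives Δ = (-0.500, -2.250).
Then the next iterate is (p, q)₁ = (0.500, 0.250).

(0.500, 0.250)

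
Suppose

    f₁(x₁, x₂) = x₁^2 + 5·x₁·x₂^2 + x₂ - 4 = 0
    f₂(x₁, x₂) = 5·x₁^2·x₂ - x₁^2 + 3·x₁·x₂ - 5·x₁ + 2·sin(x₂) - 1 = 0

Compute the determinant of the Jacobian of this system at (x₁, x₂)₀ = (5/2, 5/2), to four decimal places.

J = [[2·x₁ + 5·x₂^2, 10·x₁·x₂ + 1], [10·x₁·x₂ - 2·x₁ + 3·x₂ - 5, 5·x₁^2 + 3·x₁ + 2·cos(x₂)]].
At the point, J = [[36.2500, 63.5000], [60.0000, 37.147713]].
det J = -2463.3954.

-2463.3954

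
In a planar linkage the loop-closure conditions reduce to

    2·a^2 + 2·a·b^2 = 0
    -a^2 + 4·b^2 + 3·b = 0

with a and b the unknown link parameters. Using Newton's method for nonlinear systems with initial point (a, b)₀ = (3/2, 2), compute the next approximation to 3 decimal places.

At (3/2, 2): F = (16.500, 19.750).
Jacobian J = [[4·a + 2·b^2, 4·a·b], [-2·a, 8·b + 3]].
At the point, J = [[14.000, 12.000], [-3.000, 19.000]] (det J = 302.000).
Solving J·Δ = −F gives Δ = (-0.253, -1.079).
Then the next iterate is (a, b)₁ = (1.247, 0.921).

(1.247, 0.921)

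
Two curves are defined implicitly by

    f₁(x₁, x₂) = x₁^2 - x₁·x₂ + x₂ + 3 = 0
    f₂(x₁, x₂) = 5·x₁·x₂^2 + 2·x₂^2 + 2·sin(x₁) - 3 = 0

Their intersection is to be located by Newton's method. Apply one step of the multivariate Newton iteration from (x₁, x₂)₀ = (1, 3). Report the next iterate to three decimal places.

(5.000, -2.857)

At (1, 3): F = (4.000, 61.68294).
Jacobian J = [[2·x₁ - x₂, -x₁ + 1], [5·x₂^2 + 2·cos(x₁), 10·x₁·x₂ + 4·x₂]].
At the point, J = [[-1.000, 0.000], [46.08060, 42.000]] (det J = -42.000).
Solving J·Δ = −F gives Δ = (4.000, -5.857).
Then the next iterate is (x₁, x₂)₁ = (5.000, -2.857).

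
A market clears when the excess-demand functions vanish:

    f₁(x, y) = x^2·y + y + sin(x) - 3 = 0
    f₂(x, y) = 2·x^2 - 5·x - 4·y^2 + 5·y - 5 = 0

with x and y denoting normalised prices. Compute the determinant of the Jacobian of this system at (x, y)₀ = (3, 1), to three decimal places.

J = [[2·x·y + cos(x), x^2 + 1], [4·x - 5, -8·y + 5]].
At the point, J = [[5.01001, 10.000], [7.000, -3.000]].
det J = -85.030.

-85.030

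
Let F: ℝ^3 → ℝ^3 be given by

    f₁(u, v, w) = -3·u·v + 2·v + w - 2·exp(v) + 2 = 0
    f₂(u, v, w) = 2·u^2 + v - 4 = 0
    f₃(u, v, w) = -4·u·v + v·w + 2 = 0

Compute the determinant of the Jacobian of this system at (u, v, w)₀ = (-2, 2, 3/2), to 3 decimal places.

-188.450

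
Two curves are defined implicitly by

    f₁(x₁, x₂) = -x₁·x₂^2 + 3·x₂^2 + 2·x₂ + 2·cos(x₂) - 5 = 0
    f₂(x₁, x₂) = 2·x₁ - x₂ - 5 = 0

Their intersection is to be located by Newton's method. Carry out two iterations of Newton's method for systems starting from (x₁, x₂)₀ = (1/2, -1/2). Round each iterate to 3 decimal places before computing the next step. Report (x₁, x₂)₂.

(6.459, 7.919)

At (1/2, -1/2): F = (-3.61983, -3.500).
Jacobian J = [[-x₂^2, -2·x₁·x₂ + 6·x₂ - 2·sin(x₂) + 2], [2, -1]].
At the point, J = [[-0.250, 0.45885], [2.000, -1.000]] (det J = -0.66770).
Solving J·Δ = −F gives Δ = (7.827, 12.153).
Then the next iterate is (x₁, x₂)₁ = (8.327, 11.653).
Round to (8.327, 11.653) and repeat: F = (-703.83800, 0.001), J = [[-135.79241, -120.56793], [2.000, -1.000]].
Δ = (-1.868, -3.734), so (x₁, x₂)₂ = (6.459, 7.919).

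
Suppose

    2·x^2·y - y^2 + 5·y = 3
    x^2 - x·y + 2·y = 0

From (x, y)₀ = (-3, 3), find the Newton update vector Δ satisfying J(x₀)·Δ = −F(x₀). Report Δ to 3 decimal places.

(-4.556, -13.000)

At (-3, 3): F = (57.000, 24.000).
Jacobian J = [[4·x·y, 2·x^2 - 2·y + 5], [2·x - y, -x + 2]].
At the point, J = [[-36.000, 17.000], [-9.000, 5.000]] (det J = -27.000).
Solving J·Δ = −F gives Δ = (-4.556, -13.000).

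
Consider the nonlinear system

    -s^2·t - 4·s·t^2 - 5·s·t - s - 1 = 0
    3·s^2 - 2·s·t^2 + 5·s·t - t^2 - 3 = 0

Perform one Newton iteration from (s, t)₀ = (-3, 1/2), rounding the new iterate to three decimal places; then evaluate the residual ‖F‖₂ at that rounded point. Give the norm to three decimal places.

4.531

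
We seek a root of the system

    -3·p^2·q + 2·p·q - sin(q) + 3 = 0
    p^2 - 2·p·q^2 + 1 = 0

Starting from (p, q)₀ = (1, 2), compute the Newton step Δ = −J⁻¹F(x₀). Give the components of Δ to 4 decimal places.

(0.0699, -0.8024)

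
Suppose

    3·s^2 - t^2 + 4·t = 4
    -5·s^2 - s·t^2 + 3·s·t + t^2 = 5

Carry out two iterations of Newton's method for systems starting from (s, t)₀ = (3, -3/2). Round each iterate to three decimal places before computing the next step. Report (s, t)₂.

(0.851, 0.869)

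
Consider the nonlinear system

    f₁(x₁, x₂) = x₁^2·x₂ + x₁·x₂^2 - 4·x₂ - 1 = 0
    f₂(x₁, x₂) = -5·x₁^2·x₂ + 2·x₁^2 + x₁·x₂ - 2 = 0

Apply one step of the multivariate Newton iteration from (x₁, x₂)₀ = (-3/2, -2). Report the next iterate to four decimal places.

(0.6875, -6.3235)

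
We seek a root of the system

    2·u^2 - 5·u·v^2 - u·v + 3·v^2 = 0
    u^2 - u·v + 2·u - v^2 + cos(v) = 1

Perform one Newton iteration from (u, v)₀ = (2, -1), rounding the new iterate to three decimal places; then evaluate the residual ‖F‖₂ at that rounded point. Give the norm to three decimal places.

2.101

At (2, -1): F = (3.000, 8.54030).
Jacobian J = [[4·u - 5·v^2 - v, -10·u·v - u + 6·v], [2·u - v + 2, -u - 2·v - sin(v)]].
At the point, J = [[4.000, 12.000], [7.000, 0.84147]] (det J = -80.63412).
Solving J·Δ = −F gives Δ = (-1.240, 0.163).
Then the next iterate is (u, v)₁ = (0.760, -0.837).
Re-evaluating at (0.760, -0.837): F = (1.23086, 1.70284), so ‖F‖₂ = 2.101.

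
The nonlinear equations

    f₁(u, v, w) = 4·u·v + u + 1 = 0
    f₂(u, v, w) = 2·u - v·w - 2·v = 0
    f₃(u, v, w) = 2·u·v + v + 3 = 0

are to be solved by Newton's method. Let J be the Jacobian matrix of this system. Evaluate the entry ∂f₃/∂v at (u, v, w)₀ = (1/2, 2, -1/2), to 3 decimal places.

2.000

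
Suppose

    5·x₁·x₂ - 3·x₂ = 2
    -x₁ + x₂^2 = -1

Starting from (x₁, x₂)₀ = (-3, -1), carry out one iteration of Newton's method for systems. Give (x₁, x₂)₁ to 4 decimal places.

At (-3, -1): F = (16.0000, 5.0000).
Jacobian J = [[5·x₂, 5·x₁ - 3], [-1, 2·x₂]].
At the point, J = [[-5.0000, -18.0000], [-1.0000, -2.0000]] (det J = -8.0000).
Solving J·Δ = −F gives Δ = (7.2500, -1.1250).
Then the next iterate is (x₁, x₂)₁ = (4.2500, -2.1250).

(4.2500, -2.1250)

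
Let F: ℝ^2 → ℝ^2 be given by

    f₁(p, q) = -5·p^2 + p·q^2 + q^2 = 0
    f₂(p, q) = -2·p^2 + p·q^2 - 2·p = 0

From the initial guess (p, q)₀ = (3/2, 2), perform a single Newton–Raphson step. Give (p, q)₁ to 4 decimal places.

At (3/2, 2): F = (-1.2500, -1.5000).
Jacobian J = [[-10·p + q^2, 2·p·q + 2·q], [-4·p + q^2 - 2, 2·p·q]].
At the point, J = [[-11.0000, 10.0000], [-4.0000, 6.0000]] (det J = -26.0000).
Solving J·Δ = −F gives Δ = (0.2885, 0.4423).
Then the next iterate is (p, q)₁ = (1.7885, 2.4423).

(1.7885, 2.4423)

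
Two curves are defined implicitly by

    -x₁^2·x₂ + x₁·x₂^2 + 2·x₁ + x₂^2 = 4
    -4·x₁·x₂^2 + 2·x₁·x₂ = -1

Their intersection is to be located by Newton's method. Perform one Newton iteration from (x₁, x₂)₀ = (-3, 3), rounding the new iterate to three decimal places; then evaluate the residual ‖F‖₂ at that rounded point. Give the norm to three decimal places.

31.468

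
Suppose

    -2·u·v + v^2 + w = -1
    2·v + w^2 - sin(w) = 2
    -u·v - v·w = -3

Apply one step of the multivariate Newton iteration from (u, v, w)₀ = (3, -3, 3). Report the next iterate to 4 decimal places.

At (3, -3, 3): F = (31.0000, 0.858880, 21.0000).
Jacobian J = [[-2·v, -2·u + 2·v, 1], [0, 2, 2·w - cos(w)], [-v, -u - w, -v]].
At the point, J = [[6.0000, -12.0000, 1.0000], [0.0000, 2.0000, 6.989992], [3.0000, -6.0000, 3.0000]] (det J = 30.0000).
Solving J·Δ = −F gives Δ = (9.7191, 7.2596, -2.2000).
Then the next iterate is (u, v, w)₁ = (12.7191, 4.2596, 0.8000).

(12.7191, 4.2596, 0.8000)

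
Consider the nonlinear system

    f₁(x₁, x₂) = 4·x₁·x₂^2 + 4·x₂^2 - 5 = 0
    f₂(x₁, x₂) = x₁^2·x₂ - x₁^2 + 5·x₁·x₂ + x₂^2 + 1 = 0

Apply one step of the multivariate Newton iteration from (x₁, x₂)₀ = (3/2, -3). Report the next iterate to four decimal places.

(0.8460, -1.9758)

At (3/2, -3): F = (85.0000, -21.5000).
Jacobian J = [[4·x₂^2, 8·x₁·x₂ + 8·x₂], [2·x₁·x₂ - 2·x₁ + 5·x₂, x₁^2 + 5·x₁ + 2·x₂]].
At the point, J = [[36.0000, -60.0000], [-27.0000, 3.7500]] (det J = -1485.0000).
Solving J·Δ = −F gives Δ = (-0.6540, 1.0242).
Then the next iterate is (x₁, x₂)₁ = (0.8460, -1.9758).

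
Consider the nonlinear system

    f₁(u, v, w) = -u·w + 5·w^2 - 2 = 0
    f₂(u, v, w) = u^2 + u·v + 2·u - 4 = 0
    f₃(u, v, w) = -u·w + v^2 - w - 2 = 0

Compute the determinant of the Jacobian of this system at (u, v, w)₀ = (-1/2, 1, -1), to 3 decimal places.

J = [[-w, 0, -u + 10·w], [2·u + v + 2, u, 0], [-w, 2·v, -u - 1]].
At the point, J = [[1.000, 0.000, -9.500], [2.000, -0.500, 0.000], [1.000, 2.000, -0.500]].
det J = -42.500.

-42.500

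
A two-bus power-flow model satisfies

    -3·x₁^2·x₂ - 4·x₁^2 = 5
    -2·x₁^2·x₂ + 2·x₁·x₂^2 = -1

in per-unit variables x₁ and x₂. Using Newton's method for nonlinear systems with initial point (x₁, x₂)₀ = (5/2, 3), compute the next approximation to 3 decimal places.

(1.509, 1.835)

At (5/2, 3): F = (-86.250, 8.500).
Jacobian J = [[-6·x₁·x₂ - 8·x₁, -3·x₁^2], [-4·x₁·x₂ + 2·x₂^2, -2·x₁^2 + 4·x₁·x₂]].
At the point, J = [[-65.000, -18.750], [-12.000, 17.500]] (det J = -1362.500).
Solving J·Δ = −F gives Δ = (-0.991, -1.165).
Then the next iterate is (x₁, x₂)₁ = (1.509, 1.835).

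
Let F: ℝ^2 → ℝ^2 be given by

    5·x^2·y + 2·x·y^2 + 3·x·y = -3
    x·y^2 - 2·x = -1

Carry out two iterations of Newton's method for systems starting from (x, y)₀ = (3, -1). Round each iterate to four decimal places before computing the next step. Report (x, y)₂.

At (3, -1): F = (-45.0000, -2.0000).
Jacobian J = [[10·x·y + 2·y^2 + 3·y, 5·x^2 + 4·x·y + 3·x], [y^2 - 2, 2·x·y]].
At the point, J = [[-31.0000, 42.0000], [-1.0000, -6.0000]] (det J = 228.0000).
Solving J·Δ = −F gives Δ = (-1.5526, -0.0746).
Then the next iterate is (x, y)₁ = (1.4474, -1.0746).
Round to (1.4474, -1.0746) and repeat: F = (-9.579570, -0.223393), J = [[-16.468030, 8.595530], [-0.845235, -3.110752]].
Δ = (-0.5423, 0.0755), so (x, y)₂ = (0.9051, -0.9991).

(0.9051, -0.9991)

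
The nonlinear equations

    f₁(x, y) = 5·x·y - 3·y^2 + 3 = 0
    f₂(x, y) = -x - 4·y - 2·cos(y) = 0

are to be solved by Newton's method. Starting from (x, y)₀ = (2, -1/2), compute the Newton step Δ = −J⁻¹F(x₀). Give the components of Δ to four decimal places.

(-1.4354, -0.0645)

At (2, -1/2): F = (-2.7500, -1.755165).
Jacobian J = [[5·y, 5·x - 6·y], [-1, 2·sin(y) - 4]].
At the point, J = [[-2.5000, 13.0000], [-1.0000, -4.958851]] (det J = 25.397128).
Solving J·Δ = −F gives Δ = (-1.4354, -0.0645).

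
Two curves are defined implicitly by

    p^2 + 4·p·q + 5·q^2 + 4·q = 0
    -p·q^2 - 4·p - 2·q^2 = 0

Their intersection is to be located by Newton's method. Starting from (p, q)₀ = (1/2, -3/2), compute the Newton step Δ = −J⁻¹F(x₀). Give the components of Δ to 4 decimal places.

At (1/2, -3/2): F = (2.5000, -7.6250).
Jacobian J = [[2·p + 4·q, 4·p + 10·q + 4], [-q^2 - 4, -2·p·q - 4·q]].
At the point, J = [[-5.0000, -9.0000], [-6.2500, 7.5000]] (det J = -93.7500).
Solving J·Δ = −F gives Δ = (-0.5320, 0.5733).

(-0.5320, 0.5733)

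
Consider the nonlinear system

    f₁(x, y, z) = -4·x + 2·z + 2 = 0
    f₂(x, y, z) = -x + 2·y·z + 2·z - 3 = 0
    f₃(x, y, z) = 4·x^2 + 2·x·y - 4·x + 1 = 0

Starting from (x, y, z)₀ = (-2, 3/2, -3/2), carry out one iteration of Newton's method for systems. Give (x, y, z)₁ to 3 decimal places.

(-0.149, -1.615, -1.299)

At (-2, 3/2, -3/2): F = (7.000, -8.500, 19.000).
Jacobian J = [[-4, 0, 2], [-1, 2·z, 2·y + 2], [8·x + 2·y - 4, 2·x, 0]].
At the point, J = [[-4.000, 0.000, 2.000], [-1.000, -3.000, 5.000], [-17.000, -4.000, 0.000]] (det J = -174.000).
Solving J·Δ = −F gives Δ = (1.851, -3.115, 0.201).
Then the next iterate is (x, y, z)₁ = (-0.149, -1.615, -1.299).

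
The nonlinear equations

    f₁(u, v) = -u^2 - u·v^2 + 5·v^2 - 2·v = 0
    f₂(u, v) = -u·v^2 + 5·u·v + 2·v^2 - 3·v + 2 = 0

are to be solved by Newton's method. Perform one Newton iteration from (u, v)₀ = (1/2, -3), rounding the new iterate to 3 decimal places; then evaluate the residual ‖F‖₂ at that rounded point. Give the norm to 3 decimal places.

12.646

At (1/2, -3): F = (46.250, 17.000).
Jacobian J = [[-2·u - v^2, -2·u·v + 10·v - 2], [-v^2 + 5·v, -2·u·v + 5·u + 4·v - 3]].
At the point, J = [[-10.000, -29.000], [-24.000, -9.500]] (det J = -601.000).
Solving J·Δ = −F gives Δ = (0.089, 1.564).
Then the next iterate is (u, v)₁ = (0.589, -1.436).
Re-evaluating at (0.589, -1.436): F = (11.62098, 4.98860), so ‖F‖₂ = 12.646.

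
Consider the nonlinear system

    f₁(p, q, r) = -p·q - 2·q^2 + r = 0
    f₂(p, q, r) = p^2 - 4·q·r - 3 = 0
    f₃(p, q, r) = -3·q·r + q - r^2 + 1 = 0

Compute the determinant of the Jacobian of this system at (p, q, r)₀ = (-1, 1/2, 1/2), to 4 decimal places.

4.0000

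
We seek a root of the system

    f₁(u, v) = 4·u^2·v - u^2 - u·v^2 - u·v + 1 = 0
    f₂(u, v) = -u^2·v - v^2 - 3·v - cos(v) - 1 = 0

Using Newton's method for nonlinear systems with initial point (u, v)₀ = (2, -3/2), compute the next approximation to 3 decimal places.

(2.049, -0.005)

At (2, -3/2): F = (-28.500, 7.17926).
Jacobian J = [[8·u·v - 2·u - v^2 - v, 4·u^2 - 2·u·v - u], [-2·u·v, -u^2 - 2·v + sin(v) - 3]].
At the point, J = [[-28.750, 20.000], [6.000, -4.99749]] (det J = 23.67798).
Solving J·Δ = −F gives Δ = (0.049, 1.495).
Then the next iterate is (u, v)₁ = (2.049, -0.005).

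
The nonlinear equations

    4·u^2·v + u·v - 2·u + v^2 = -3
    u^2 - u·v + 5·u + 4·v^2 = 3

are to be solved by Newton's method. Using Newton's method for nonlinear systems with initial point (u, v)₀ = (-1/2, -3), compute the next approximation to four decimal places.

(-1.3681, -2.0139)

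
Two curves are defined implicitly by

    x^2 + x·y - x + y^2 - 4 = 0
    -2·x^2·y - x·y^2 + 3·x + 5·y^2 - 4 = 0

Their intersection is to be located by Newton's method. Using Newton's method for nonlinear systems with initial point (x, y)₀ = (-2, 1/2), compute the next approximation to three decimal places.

At (-2, 1/2): F = (1.250, -12.250).
Jacobian J = [[2·x + y - 1, x + 2·y], [-4·x·y - y^2 + 3, -2·x^2 - 2·x·y + 10·y]].
At the point, J = [[-4.500, -1.000], [6.750, -1.000]] (det J = 11.250).
Solving J·Δ = −F gives Δ = (1.200, -4.150).
Then the next iterate is (x, y)₁ = (-0.800, -3.650).

(-0.800, -3.650)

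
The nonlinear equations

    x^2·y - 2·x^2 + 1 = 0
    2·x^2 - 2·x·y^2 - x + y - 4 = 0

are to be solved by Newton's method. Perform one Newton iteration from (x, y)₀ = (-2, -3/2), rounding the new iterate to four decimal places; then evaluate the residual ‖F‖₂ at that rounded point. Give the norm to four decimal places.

3.9242

At (-2, -3/2): F = (-13.0000, 13.5000).
Jacobian J = [[2·x·y - 4·x, x^2], [4·x - 2·y^2 - 1, -4·x·y + 1]].
At the point, J = [[14.0000, 4.0000], [-13.5000, -11.0000]] (det J = -100.0000).
Solving J·Δ = −F gives Δ = (0.8900, 0.1350).
Then the next iterate is (x, y)₁ = (-1.1100, -1.3650).
Re-evaluating at (-1.1100, -1.3650): F = (-3.146017, 2.345560), so ‖F‖₂ = 3.9242.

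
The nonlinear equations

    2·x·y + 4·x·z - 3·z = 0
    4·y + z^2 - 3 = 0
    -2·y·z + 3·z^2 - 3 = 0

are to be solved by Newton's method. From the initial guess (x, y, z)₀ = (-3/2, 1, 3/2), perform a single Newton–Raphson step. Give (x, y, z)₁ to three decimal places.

At (-3/2, 1, 3/2): F = (-16.500, 3.250, 0.750).
Jacobian J = [[2·y + 4·z, 2·x, 4·x - 3], [0, 4, 2·z], [0, -2·z, -2·y + 6·z]].
At the point, J = [[8.000, -3.000, -9.000], [0.000, 4.000, 3.000], [0.000, -3.000, 7.000]] (det J = 296.000).
Solving J·Δ = −F gives Δ = (1.467, -0.554, -0.345).
Then the next iterate is (x, y, z)₁ = (-0.033, 0.446, 1.155).

(-0.033, 0.446, 1.155)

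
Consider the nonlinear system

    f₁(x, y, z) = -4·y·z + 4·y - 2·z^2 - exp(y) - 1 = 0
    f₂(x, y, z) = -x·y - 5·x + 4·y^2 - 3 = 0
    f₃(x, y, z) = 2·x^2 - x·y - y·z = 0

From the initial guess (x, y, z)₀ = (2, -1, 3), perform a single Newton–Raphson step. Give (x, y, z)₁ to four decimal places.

(0.6153, -1.1461, 1.7318)

At (2, -1, 3): F = (-11.367879, -7.0000, 13.0000).
Jacobian J = [[0, -4·z - exp(y) + 4, -4·y - 4·z], [-y - 5, -x + 8·y, 0], [4·x - y, -x - z, -y]].
At the point, J = [[0.0000, -8.367879, -8.0000], [-4.0000, -10.0000, 0.0000], [9.0000, -5.0000, 1.0000]] (det J = -913.471518).
Solving J·Δ = −F gives Δ = (-1.3847, -0.1461, -1.2682).
Then the next iterate is (x, y, z)₁ = (0.6153, -1.1461, 1.7318).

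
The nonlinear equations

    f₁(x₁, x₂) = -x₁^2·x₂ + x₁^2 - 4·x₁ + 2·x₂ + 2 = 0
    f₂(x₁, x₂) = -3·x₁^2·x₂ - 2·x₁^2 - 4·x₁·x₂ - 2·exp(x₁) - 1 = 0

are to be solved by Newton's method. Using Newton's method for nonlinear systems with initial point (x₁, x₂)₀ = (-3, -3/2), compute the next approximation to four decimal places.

(-0.8369, -2.5855)

At (-3, -3/2): F = (33.5000, 3.400426).
Jacobian J = [[-2·x₁·x₂ + 2·x₁ - 4, -x₁^2 + 2], [-6·x₁·x₂ - 4·x₁ - 4·x₂ - 2·exp(x₁), -3·x₁^2 - 4·x₁]].
At the point, J = [[-19.0000, -7.0000], [-9.099574, -15.0000]] (det J = 221.302981).
Solving J·Δ = −F gives Δ = (2.1631, -1.0855).
Then the next iterate is (x₁, x₂)₁ = (-0.8369, -2.5855).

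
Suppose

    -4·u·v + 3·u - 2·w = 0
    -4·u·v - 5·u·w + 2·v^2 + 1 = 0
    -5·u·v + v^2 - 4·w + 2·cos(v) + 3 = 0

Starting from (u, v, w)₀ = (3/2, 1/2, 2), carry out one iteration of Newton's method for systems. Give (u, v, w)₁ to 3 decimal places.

(1.507, 0.891, -0.419)

At (3/2, 1/2, 2): F = (-2.500, -16.500, -6.74483).
Jacobian J = [[-4·v + 3, -4·u, -2], [-4·v - 5·w, -4·u + 4·v, -5·u], [-5·v, -5·u + 2·v - 2·sin(v), -4]].
At the point, J = [[1.000, -6.000, -2.000], [-12.000, -4.000, -7.500], [-2.500, -7.45885, -4.000]] (det J = -23.45381).
Solving J·Δ = −F gives Δ = (0.007, 0.391, -2.419).
Then the next iterate is (u, v, w)₁ = (1.507, 0.891, -0.419).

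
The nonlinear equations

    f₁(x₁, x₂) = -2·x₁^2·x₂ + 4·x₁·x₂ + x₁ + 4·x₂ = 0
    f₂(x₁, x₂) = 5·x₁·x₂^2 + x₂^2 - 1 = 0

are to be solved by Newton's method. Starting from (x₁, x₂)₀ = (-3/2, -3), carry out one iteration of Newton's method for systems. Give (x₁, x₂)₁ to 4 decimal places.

(-1.1240, -1.9082)

At (-3/2, -3): F = (18.0000, -59.5000).
Jacobian J = [[-4·x₁·x₂ + 4·x₂ + 1, -2·x₁^2 + 4·x₁ + 4], [5·x₂^2, 10·x₁·x₂ + 2·x₂]].
At the point, J = [[-29.0000, -6.5000], [45.0000, 39.0000]] (det J = -838.5000).
Solving J·Δ = −F gives Δ = (0.3760, 1.0918).
Then the next iterate is (x₁, x₂)₁ = (-1.1240, -1.9082).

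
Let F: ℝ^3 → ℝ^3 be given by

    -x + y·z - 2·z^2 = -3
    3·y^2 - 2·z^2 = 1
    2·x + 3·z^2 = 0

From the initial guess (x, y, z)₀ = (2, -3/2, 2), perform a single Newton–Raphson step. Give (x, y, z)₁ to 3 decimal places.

At (2, -3/2, 2): F = (-10.000, -2.250, 16.000).
Jacobian J = [[-1, z, y - 4·z], [0, 6·y, -4·z], [2, 0, 6·z]].
At the point, J = [[-1.000, 2.000, -9.500], [0.000, -9.000, -8.000], [2.000, 0.000, 12.000]] (det J = -95.000).
Solving J·Δ = −F gives Δ = (-5.158, 0.171, -0.474).
Then the next iterate is (x, y, z)₁ = (-3.158, -1.329, 1.526).

(-3.158, -1.329, 1.526)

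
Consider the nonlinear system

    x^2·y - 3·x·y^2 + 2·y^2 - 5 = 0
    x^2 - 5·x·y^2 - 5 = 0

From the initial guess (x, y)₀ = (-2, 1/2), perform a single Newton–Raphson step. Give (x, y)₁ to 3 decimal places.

(-1.211, 0.764)

At (-2, 1/2): F = (-1.000, 1.500).
Jacobian J = [[2·x·y - 3·y^2, x^2 - 6·x·y + 4·y], [2·x - 5·y^2, -10·x·y]].
At the point, J = [[-2.750, 12.000], [-5.250, 10.000]] (det J = 35.500).
Solving J·Δ = −F gives Δ = (0.789, 0.264).
Then the next iterate is (x, y)₁ = (-1.211, 0.764).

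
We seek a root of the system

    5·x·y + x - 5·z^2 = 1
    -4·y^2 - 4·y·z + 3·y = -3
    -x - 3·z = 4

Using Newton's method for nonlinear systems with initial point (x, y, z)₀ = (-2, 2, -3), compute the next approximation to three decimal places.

(-1.273, 2.273, -0.909)

At (-2, 2, -3): F = (-68.000, 17.000, 7.000).
Jacobian J = [[5·y + 1, 5·x, -10·z], [0, -8·y - 4·z + 3, -4·y], [-1, 0, -3]].
At the point, J = [[11.000, -10.000, 30.000], [0.000, -1.000, -8.000], [-1.000, 0.000, -3.000]] (det J = -77.000).
Solving J·Δ = −F gives Δ = (0.727, 0.273, 2.091).
Then the next iterate is (x, y, z)₁ = (-1.273, 2.273, -0.909).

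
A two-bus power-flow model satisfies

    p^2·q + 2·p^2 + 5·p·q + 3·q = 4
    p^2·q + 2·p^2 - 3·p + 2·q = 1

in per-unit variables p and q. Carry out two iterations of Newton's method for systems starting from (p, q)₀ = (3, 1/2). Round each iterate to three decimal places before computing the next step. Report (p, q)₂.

At (3, 1/2): F = (27.500, 13.500).
Jacobian J = [[2·p·q + 4·p + 5·q, p^2 + 5·p + 3], [2·p·q + 4·p - 3, p^2 + 2]].
At the point, J = [[17.500, 27.000], [12.000, 11.000]] (det J = -131.500).
Solving J·Δ = −F gives Δ = (-0.471, -0.713).
Then the next iterate is (p, q)₁ = (2.529, -0.213).
Round to (2.529, -0.213) and repeat: F = (4.09698, 2.41637), J = [[7.97365, 22.04084], [6.03865, 8.39584]].
Δ = (-0.285, -0.083), so (p, q)₂ = (2.244, -0.296).

(2.244, -0.296)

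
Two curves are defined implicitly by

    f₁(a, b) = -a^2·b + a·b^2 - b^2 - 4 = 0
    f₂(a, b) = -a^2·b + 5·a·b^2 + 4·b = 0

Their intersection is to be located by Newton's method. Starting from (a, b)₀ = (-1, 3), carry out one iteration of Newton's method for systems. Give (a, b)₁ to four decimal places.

(-1.8023, 0.1512)

At (-1, 3): F = (-25.0000, -36.0000).
Jacobian J = [[-2·a·b + b^2, -a^2 + 2·a·b - 2·b], [-2·a·b + 5·b^2, -a^2 + 10·a·b + 4]].
At the point, J = [[15.0000, -13.0000], [51.0000, -27.0000]] (det J = 258.0000).
Solving J·Δ = −F gives Δ = (-0.8023, -2.8488).
Then the next iterate is (a, b)₁ = (-1.8023, 0.1512).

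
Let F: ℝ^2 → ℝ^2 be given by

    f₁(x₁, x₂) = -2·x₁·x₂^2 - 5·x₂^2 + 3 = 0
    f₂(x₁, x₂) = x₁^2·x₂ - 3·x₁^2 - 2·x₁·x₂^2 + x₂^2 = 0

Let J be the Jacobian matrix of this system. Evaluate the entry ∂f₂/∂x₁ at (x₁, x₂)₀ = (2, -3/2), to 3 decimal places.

∂f₂/∂x₁ = 2·x₁·x₂ - 6·x₁ - 2·x₂^2.
At (2, -3/2) this is -22.500.

-22.500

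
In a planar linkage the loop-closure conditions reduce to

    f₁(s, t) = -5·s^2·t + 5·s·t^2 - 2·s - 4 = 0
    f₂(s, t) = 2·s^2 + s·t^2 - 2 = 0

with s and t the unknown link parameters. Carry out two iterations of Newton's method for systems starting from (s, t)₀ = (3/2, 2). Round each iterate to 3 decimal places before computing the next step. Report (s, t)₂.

(0.600, 1.568)

At (3/2, 2): F = (0.500, 8.500).
Jacobian J = [[-10·s·t + 5·t^2 - 2, -5·s^2 + 10·s·t], [4·s + t^2, 2·s·t]].
At the point, J = [[-12.000, 18.750], [10.000, 6.000]] (det J = -259.500).
Solving J·Δ = −F gives Δ = (-0.603, -0.412).
Then the next iterate is (s, t)₁ = (0.897, 1.588).
Round to (0.897, 1.588) and repeat: F = (-0.87257, 1.87122), J = [[-3.63564, 10.22132], [6.10974, 2.84887]].
Δ = (-0.297, -0.020), so (s, t)₂ = (0.600, 1.568).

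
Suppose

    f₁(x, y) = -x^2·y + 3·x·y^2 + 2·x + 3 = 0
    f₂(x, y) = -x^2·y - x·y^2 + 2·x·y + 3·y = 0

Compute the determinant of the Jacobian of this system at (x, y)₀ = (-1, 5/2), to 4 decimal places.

188.7500

J = [[-2·x·y + 3·y^2 + 2, -x^2 + 6·x·y], [-2·x·y - y^2 + 2·y, -x^2 - 2·x·y + 2·x + 3]].
At the point, J = [[25.7500, -16.0000], [3.7500, 5.0000]].
det J = 188.7500.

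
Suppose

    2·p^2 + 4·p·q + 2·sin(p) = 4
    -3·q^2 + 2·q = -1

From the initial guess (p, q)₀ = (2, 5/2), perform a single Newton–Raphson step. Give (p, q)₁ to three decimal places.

(0.953, 1.519)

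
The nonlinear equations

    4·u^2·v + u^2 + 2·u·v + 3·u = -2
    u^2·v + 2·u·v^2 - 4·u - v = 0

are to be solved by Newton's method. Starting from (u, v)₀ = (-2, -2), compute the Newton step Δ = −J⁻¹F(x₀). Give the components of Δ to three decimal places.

At (-2, -2): F = (-24.000, -14.000).
Jacobian J = [[8·u·v + 2·u + 2·v + 3, 4·u^2 + 2·u], [2·u·v + 2·v^2 - 4, u^2 + 4·u·v - 1]].
At the point, J = [[27.000, 12.000], [12.000, 19.000]] (det J = 369.000).
Solving J·Δ = −F gives Δ = (0.780, 0.244).

(0.780, 0.244)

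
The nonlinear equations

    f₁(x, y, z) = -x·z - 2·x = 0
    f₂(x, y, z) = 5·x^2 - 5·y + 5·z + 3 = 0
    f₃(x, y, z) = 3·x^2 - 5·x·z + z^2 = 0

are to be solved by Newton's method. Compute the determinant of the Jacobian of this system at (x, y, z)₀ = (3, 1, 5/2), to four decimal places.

-307.5000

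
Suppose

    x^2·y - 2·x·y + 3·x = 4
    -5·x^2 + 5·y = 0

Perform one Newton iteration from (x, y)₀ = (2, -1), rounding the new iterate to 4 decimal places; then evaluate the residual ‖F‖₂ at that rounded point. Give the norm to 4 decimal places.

20.3961

At (2, -1): F = (2.0000, -25.0000).
Jacobian J = [[2·x·y - 2·y + 3, x^2 - 2·x], [-10·x, 5]].
At the point, J = [[1.0000, 0.0000], [-20.0000, 5.0000]] (det J = 5.0000).
Solving J·Δ = −F gives Δ = (-2.0000, -3.0000).
Then the next iterate is (x, y)₁ = (0.0000, -4.0000).
Re-evaluating at (0.0000, -4.0000): F = (-4.0000, -20.0000), so ‖F‖₂ = 20.3961.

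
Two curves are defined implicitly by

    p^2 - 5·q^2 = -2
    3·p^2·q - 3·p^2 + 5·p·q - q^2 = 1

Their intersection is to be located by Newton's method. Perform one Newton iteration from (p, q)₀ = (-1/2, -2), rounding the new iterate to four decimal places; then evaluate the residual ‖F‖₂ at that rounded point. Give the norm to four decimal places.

At (-1/2, -2): F = (-17.7500, -2.2500).
Jacobian J = [[2·p, -10·q], [6·p·q - 6·p + 5·q, 3·p^2 + 5·p - 2·q]].
At the point, J = [[-1.0000, 20.0000], [-1.0000, 2.2500]] (det J = 17.7500).
Solving J·Δ = −F gives Δ = (-0.2852, 0.8732).
Then the next iterate is (p, q)₁ = (-0.7852, -1.1268).
Re-evaluating at (-0.7852, -1.1268): F = (-3.731852, -1.779627), so ‖F‖₂ = 4.1345.

4.1345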